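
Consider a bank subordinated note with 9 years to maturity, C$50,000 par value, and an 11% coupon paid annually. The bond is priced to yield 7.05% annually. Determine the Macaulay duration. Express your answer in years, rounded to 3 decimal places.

6.467 years

Periodic yield y = 0.0705. Discount each cash flow and weight by its year:
  t   CF        PV=CF/(1+0.0705)^t    t·PV
  1     5,500.00     5,137.7861     5,137.7861
  2     5,500.00     4,799.4265     9,598.8530
  3     5,500.00     4,483.3503    13,450.0509
  4     5,500.00     4,188.0900    16,752.3599
  5     5,500.00     3,912.2746    19,561.3731
  6     5,500.00     3,654.6236    21,927.7419
  7     5,500.00     3,413.9408    23,897.5857
  8     5,500.00     3,189.1087    25,512.8693
  9    55,500.00    30,061.6586   270,554.9275
  Σ                 62,840.2592   406,393.5473
Price P = Σ PV = 62,840.2592.
Macaulay duration = Σ(t·PV) / P = 406,393.5473 / 62,840.2592 = 6.46709 years.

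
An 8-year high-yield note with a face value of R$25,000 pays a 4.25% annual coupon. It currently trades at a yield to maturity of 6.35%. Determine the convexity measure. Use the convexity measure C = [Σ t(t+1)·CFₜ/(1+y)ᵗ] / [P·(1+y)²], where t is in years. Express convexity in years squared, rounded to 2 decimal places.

With y = 0.0635:
  t   CF        PV=CF/(1+0.0635)^t    t·PV        t(t+1)·PV
  1     1,062.50       999.0597       999.0597       1,998.1194
  2     1,062.50       939.4073     1,878.8147       5,636.4441
  3     1,062.50       883.3167     2,649.9502      10,599.8008
  4     1,062.50       830.5752     3,322.3008      16,611.5041
  5     1,062.50       780.9828     3,904.9140      23,429.4839
  6     1,062.50       734.3515     4,406.1089      30,842.7621
  7     1,062.50       690.5044     4,833.5311      38,668.2490
  8    26,062.50    15,926.3450   127,410.7597   1,146,696.8377
  Σ                 21,784.5427   149,405.4391   1,274,483.2010
P = 21,784.5427.
Convexity = Σ t(t+1)·PV / [P·(1+y)²] = 1,274,483.2010 / (21,784.5427 × 1.131032) = 51.72621.

51.73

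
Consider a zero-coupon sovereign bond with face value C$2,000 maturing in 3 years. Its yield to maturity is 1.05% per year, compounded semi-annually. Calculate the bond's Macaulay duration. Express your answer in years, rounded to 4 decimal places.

3.0000 years

A zero-coupon bond has a single cash flow at maturity, so its Macaulay duration equals its maturity: 3 years.
(Equivalently: 6 semi-annual periods ÷ 2 = 3 years.)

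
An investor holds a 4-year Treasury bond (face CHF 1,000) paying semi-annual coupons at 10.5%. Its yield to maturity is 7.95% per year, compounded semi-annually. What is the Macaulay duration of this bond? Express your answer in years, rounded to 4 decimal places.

Periodic yield y = 0.03975. Discount each cash flow and weight by its period:
  t   CF        PV=CF/(1+0.03975)^t    t·PV
  1        52.50        50.4929        50.4929
  2        52.50        48.5625        97.1251
  3        52.50        46.7060       140.1179
  4        52.50        44.9204       179.6816
  5        52.50        43.2031       216.0154
  6        52.50        41.5514       249.3084
  7        52.50        39.9629       279.7402
  8     1,052.50       770.5320     6,164.2559
  Σ                  1,085.9312     7,376.7374
Price P = Σ PV = 1,085.9312.
Macaulay duration = Σ(t·PV) / P = 7,376.7374 / 1,085.9312 = 6.79301 half-year periods.
In years: 6.79301 / 2 = 3.39650 years.

3.3965 years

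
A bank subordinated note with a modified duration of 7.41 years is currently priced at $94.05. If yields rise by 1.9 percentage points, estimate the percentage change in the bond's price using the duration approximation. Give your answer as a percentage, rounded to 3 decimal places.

Duration approximation: ΔP/P ≈ -D_mod · Δy = -7.41 × (+0.019) = -0.140790.
As a percentage: -14.0790%.

-14.079%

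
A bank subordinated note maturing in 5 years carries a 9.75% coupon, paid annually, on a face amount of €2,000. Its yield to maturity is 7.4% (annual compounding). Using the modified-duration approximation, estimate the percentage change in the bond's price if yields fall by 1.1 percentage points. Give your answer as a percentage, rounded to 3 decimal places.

Periodic yield y = 0.074. Modified duration first:
  t   CF        PV=CF/(1+0.074)^t    t·PV
  1       195.00       181.5642       181.5642
  2       195.00       169.0542       338.1085
  3       195.00       157.4062       472.2185
  4       195.00       146.5607       586.2427
  5     2,195.00     1,536.0775     7,680.3873
  Σ                  2,190.6628     9,258.5213
P = 2,190.6628; D_Mac = 4.22636 yrs; D_mod = 4.22636/(1+0.074) = 3.93515 yrs.
ΔP/P ≈ -D_mod · Δy = -3.93515 × (-0.011) = +0.043287 = +4.3287%.

+4.329%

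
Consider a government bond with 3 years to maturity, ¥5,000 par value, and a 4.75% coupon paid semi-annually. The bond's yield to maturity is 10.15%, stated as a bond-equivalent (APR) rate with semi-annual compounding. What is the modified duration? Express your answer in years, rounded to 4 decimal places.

2.6798 years

Periodic yield y = 0.05075. First find Macaulay duration:
  t   CF        PV=CF/(1+0.05075)^t    t·PV
  1       118.75       113.0145       113.0145
  2       118.75       107.5560       215.1121
  3       118.75       102.3612       307.0836
  4       118.75        97.4173       389.6691
  5       118.75        92.7121       463.5607
  6     5,118.75     3,803.3608    22,820.1649
  Σ                  4,316.4220    24,308.6050
P = 4,316.4220; Macaulay duration = 24,308.6050 / 4,316.4220 = 5.63166 half-year periods = 2.81583 years.
Modified duration = D_Mac / (1 + y) = 2.81583 / 1.05075 = 2.67983 years.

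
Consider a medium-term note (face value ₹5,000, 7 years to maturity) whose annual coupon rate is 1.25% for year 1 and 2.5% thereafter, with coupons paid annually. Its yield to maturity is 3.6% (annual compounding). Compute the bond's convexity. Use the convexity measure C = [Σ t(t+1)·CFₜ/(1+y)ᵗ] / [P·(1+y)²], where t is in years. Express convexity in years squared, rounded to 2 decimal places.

With y = 0.036:
  t   CF        PV=CF/(1+0.036)^t    t·PV        t(t+1)·PV
  1        62.50        60.3282        60.3282         120.6564
  2       125.00       116.4637       232.9274         698.7821
  3       125.00       112.4167       337.2500       1,349.0001
  4       125.00       108.5103       434.0412       2,170.2061
  5       125.00       104.7397       523.6984       3,142.1904
  6       125.00       101.1001       606.6005       4,246.2032
  7     5,125.00     4,001.0648    28,007.4534     224,059.6271
  Σ                  4,604.6234    30,202.2990     235,786.6654
P = 4,604.6234.
Convexity = Σ t(t+1)·PV / [P·(1+y)²] = 235,786.6654 / (4,604.6234 × 1.073296) = 47.70958.

47.71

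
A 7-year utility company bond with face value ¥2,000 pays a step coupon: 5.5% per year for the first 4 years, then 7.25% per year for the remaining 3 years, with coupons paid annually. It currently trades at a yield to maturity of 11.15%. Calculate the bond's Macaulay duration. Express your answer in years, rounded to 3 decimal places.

5.805 years

Periodic yield y = 0.1115. Discount each cash flow and weight by its year:
  t   CF        PV=CF/(1+0.1115)^t    t·PV
  1       110.00        98.9654        98.9654
  2       110.00        89.0377       178.0753
  3       110.00        80.1059       240.3176
  4       110.00        72.0700       288.2802
  5       145.00        85.4714       427.3569
  6       145.00        76.8973       461.3839
  7     2,145.00     1,023.4368     7,164.0576
  Σ                  1,525.9844     8,858.4368
Price P = Σ PV = 1,525.9844.
Macaulay duration = Σ(t·PV) / P = 8,858.4368 / 1,525.9844 = 5.80506 years.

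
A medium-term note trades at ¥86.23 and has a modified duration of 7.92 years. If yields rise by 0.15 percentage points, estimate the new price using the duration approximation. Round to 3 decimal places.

Duration approximation: ΔP/P ≈ -D_mod · Δy = -7.92 × (+0.0015) = -0.011880.
New price ≈ 86.23 × (1 - 0.011880) = 85.2055876.

¥85.206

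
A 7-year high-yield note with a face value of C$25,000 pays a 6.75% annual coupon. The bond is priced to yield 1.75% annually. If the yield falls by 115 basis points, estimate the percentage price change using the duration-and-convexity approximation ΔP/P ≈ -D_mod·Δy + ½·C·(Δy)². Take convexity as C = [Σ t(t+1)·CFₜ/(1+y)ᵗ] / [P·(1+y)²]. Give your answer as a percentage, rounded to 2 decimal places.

+7.05%

With y = 0.0175:
  t   CF        PV=CF/(1+0.0175)^t    t·PV        t(t+1)·PV
  1     1,687.50     1,658.4767     1,658.4767       3,316.9533
  2     1,687.50     1,629.9525     3,259.9050       9,779.7149
  3     1,687.50     1,601.9189     4,805.7567      19,223.0269
  4     1,687.50     1,574.3675     6,297.4699      31,487.3496
  5     1,687.50     1,547.2899     7,736.4495      46,418.6971
  6     1,687.50     1,520.6780     9,124.0682      63,868.4776
  7    26,687.50    23,635.6183   165,449.3278   1,323,594.6227
  Σ                 33,168.3017   198,331.4539   1,497,688.8422
P = 33,168.3017; D_Mac = 5.97955 yrs; D_mod = 5.87671 yrs; C = 43.61436.
Duration effect: -5.87671 × (-0.0115) = +0.067582
Convexity effect: 0.5 × 43.61436 × (-0.0115)² = +0.0028840
ΔP/P ≈ +0.067582 + 0.0028840 = +0.070466 = +7.0466%.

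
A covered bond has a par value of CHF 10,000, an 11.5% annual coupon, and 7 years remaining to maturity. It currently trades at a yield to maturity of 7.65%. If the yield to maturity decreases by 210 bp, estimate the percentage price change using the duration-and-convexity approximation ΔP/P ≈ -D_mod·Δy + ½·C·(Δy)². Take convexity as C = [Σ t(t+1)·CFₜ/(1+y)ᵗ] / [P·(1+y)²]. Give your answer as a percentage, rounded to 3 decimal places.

With y = 0.0765:
  t   CF        PV=CF/(1+0.0765)^t    t·PV        t(t+1)·PV
  1     1,150.00     1,068.2768     1,068.2768       2,136.5536
  2     1,150.00       992.3612     1,984.7224       5,954.1672
  3     1,150.00       921.8404     2,765.5212      11,062.0848
  4     1,150.00       856.3311     3,425.3243      17,126.6215
  5     1,150.00       795.4771     3,977.3854      23,864.3123
  6     1,150.00       738.9476     4,433.6855      31,035.7987
  7    11,150.00     6,655.4378    46,588.0645     372,704.5162
  Σ                 12,028.6719    64,242.9801     463,884.0543
P = 12,028.6719; D_Mac = 5.34082 yrs; D_mod = 4.96128 yrs; C = 33.27850.
Duration effect: -4.96128 × (-0.021) = +0.104187
Convexity effect: 0.5 × 33.27850 × (-0.021)² = +0.0073379
ΔP/P ≈ +0.104187 + 0.0073379 = +0.111525 = +11.1525%.

+11.152%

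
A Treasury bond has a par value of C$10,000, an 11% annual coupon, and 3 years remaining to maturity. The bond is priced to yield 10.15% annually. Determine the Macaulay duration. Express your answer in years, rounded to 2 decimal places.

Periodic yield y = 0.1015. Discount each cash flow and weight by its year:
  t   CF        PV=CF/(1+0.1015)^t    t·PV
  1     1,100.00       998.6382       998.6382
  2     1,100.00       906.6166     1,813.2333
  3    11,100.00     8,305.5706    24,916.7118
  Σ                 10,210.8255    27,728.5833
Price P = Σ PV = 10,210.8255.
Macaulay duration = Σ(t·PV) / P = 27,728.5833 / 10,210.8255 = 2.71561 years.

2.72 years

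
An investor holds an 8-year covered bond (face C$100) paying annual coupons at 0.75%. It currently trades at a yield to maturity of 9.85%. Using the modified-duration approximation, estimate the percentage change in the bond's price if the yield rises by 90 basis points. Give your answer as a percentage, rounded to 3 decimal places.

-6.298%

Periodic yield y = 0.0985. Modified duration first:
  t   CF        PV=CF/(1+0.0985)^t    t·PV
  1         0.75         0.6827         0.6827
  2         0.75         0.6215         1.2431
  3         0.75         0.5658         1.6974
  4         0.75         0.5151         2.0603
  5         0.75         0.4689         2.3444
  6         0.75         0.4268         2.5610
  7         0.75         0.3886         2.7199
  8       100.75        47.5165       380.1321
  Σ                     51.1859       393.4409
P = 51.1859; D_Mac = 7.68651 yrs; D_mod = 7.68651/(1+0.0985) = 6.99727 yrs.
ΔP/P ≈ -D_mod · Δy = -6.99727 × (+0.009) = -0.062975 = -6.2975%.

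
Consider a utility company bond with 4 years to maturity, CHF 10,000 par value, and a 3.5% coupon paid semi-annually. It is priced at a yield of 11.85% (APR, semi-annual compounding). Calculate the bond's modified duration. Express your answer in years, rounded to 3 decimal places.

3.512 years

Periodic yield y = 0.05925. First find Macaulay duration:
  t   CF        PV=CF/(1+0.05925)^t    t·PV
  1       175.00       165.2112       165.2112
  2       175.00       155.9700       311.9400
  3       175.00       147.2457       441.7371
  4       175.00       139.0094       556.0376
  5       175.00       131.2338       656.1690
  6       175.00       123.8931       743.3588
  7       175.00       116.9631       818.7415
  8    10,175.00     6,420.1716    51,361.3728
  Σ                  7,399.6979    55,054.5680
P = 7,399.6979; Macaulay duration = 55,054.5680 / 7,399.6979 = 7.44011 half-year periods = 3.72006 years.
Modified duration = D_Mac / (1 + y) = 3.72006 / 1.05925 = 3.51197 years.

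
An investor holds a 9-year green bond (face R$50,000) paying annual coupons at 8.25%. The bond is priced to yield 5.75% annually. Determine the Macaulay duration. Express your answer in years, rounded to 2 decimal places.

6.88 years

Periodic yield y = 0.0575. Discount each cash flow and weight by its year:
  t   CF        PV=CF/(1+0.0575)^t    t·PV
  1     4,125.00     3,900.7092     3,900.7092
  2     4,125.00     3,688.6139     7,377.2278
  3     4,125.00     3,488.0510    10,464.1530
  4     4,125.00     3,298.3934    13,193.5735
  5     4,125.00     3,119.0481    15,595.2405
  6     4,125.00     2,949.4545    17,696.7268
  7     4,125.00     2,789.0822    19,523.5757
  8     4,125.00     2,637.4300    21,099.4401
  9    54,125.00    32,724.6134   294,521.5208
  Σ                 58,595.3958   403,372.1675
Price P = Σ PV = 58,595.3958.
Macaulay duration = Σ(t·PV) / P = 403,372.1675 / 58,595.3958 = 6.88402 years.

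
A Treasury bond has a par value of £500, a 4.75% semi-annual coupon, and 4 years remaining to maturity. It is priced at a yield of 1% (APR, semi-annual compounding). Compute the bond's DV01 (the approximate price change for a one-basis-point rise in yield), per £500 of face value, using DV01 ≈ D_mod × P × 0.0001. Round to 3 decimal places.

Periodic yield y = 0.005.
  t   CF        PV=CF/(1+0.005)^t    t·PV
  1       11.875        11.8159        11.8159
  2       11.875        11.7571        23.5143
  3       11.875        11.6986        35.0959
  4       11.875        11.6404        46.5618
  5       11.875        11.5825        57.9126
  6       11.875        11.5249        69.1494
  7       11.875        11.4676        80.2730
  8      511.875       491.8531     3,934.8249
  Σ                    573.3402     4,259.1478
P = 573.3402; D_Mac = 7.42866 half-year periods = 3.71433 yrs; D_mod = 3.69585 yrs.
DV01 ≈ 3.69585 × 573.3402 × 0.0001 = 0.211898.

£0.212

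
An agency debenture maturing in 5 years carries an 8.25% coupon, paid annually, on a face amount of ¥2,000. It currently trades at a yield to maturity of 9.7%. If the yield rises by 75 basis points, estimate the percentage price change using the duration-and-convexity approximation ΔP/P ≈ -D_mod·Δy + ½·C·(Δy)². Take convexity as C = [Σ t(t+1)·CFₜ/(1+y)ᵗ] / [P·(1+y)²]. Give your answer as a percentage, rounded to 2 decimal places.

With y = 0.097:
  t   CF        PV=CF/(1+0.097)^t    t·PV        t(t+1)·PV
  1       165.00       150.4102       150.4102         300.8204
  2       165.00       137.1105       274.2210         822.6630
  3       165.00       124.9868       374.9603       1,499.8413
  4       165.00       113.9351       455.7403       2,278.7015
  5     2,165.00     1,362.7769     6,813.8845      40,883.3069
  Σ                  1,889.2194     8,069.2163      45,785.3331
P = 1,889.2194; D_Mac = 4.27119 yrs; D_mod = 3.89352 yrs; C = 20.13867.
Duration effect: -3.89352 × (+0.0075) = -0.029201
Convexity effect: 0.5 × 20.13867 × (0.0075)² = +0.0005664
ΔP/P ≈ -0.029201 + 0.0005664 = -0.028635 = -2.8635%.

-2.86%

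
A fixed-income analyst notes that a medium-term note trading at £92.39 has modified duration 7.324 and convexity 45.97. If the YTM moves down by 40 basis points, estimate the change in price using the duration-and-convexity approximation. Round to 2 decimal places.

+£2.74

Duration effect: -D_mod·Δy = -7.324 × (-0.004) = +0.029296
Convexity effect: ½·C·(Δy)² = 0.5 × 45.97 × (-0.004)² = +0.00036776
ΔP/P ≈ +0.029296 + 0.00036776 = +0.02966376
ΔP ≈ 92.39 × (+0.02966376) = +2.7406347864.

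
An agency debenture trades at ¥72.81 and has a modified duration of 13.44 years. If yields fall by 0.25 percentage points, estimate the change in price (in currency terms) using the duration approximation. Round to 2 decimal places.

+¥2.45

Duration approximation: ΔP/P ≈ -D_mod · Δy = -13.44 × (-0.0025) = +0.033600.
ΔP ≈ 72.81 × (+0.033600) = +2.446416.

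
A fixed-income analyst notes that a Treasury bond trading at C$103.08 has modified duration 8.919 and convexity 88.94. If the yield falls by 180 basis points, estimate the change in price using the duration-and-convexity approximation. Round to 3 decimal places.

Duration effect: -D_mod·Δy = -8.919 × (-0.018) = +0.160542
Convexity effect: ½·C·(Δy)² = 0.5 × 88.94 × (-0.018)² = +0.01440828
ΔP/P ≈ +0.160542 + 0.01440828 = +0.17495028
ΔP ≈ 103.08 × (+0.17495028) = +18.0338748624.

+C$18.034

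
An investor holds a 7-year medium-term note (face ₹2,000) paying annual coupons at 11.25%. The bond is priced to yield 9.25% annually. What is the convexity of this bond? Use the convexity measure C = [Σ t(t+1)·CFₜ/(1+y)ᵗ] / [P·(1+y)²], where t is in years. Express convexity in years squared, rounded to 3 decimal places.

With y = 0.0925:
  t   CF        PV=CF/(1+0.0925)^t    t·PV        t(t+1)·PV
  1       225.00       205.9497       205.9497         411.8993
  2       225.00       188.5123       377.0245       1,131.0736
  3       225.00       172.5513       517.6538       2,070.6153
  4       225.00       157.9417       631.7667       3,158.8335
  5       225.00       144.5690       722.8452       4,337.0711
  6       225.00       132.3286       793.9718       5,557.8028
  7     2,225.00     1,197.7878     8,384.5148      67,076.1184
  Σ                  2,199.6404    11,633.7266      83,743.4141
P = 2,199.6404.
Convexity = Σ t(t+1)·PV / [P·(1+y)²] = 83,743.4141 / (2,199.6404 × 1.193556) = 31.89746.

31.897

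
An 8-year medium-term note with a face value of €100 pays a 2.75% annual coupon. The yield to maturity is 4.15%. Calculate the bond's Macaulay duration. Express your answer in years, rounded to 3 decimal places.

7.246 years

Periodic yield y = 0.0415. Discount each cash flow and weight by its year:
  t   CF        PV=CF/(1+0.0415)^t    t·PV
  1         2.75         2.6404         2.6404
  2         2.75         2.5352         5.0704
  3         2.75         2.4342         7.3026
  4         2.75         2.3372         9.3488
  5         2.75         2.2441        11.2203
  6         2.75         2.1547        12.9279
  7         2.75         2.0688        14.4816
  8       102.75        74.2177       593.7418
  Σ                     90.6323       656.7338
Price P = Σ PV = 90.6323.
Macaulay duration = Σ(t·PV) / P = 656.7338 / 90.6323 = 7.24614 years.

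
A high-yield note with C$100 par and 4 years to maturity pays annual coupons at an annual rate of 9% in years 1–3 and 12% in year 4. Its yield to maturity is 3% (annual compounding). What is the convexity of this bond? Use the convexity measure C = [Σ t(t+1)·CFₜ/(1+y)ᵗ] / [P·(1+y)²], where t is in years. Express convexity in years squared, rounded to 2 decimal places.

16.27

With y = 0.03:
  t   CF        PV=CF/(1+0.03)^t    t·PV        t(t+1)·PV
  1         9.00         8.7379         8.7379          17.4757
  2         9.00         8.4834        16.9667          50.9002
  3         9.00         8.2363        24.7088          98.8353
  4       112.00        99.5105       398.0422       1,990.2110
  Σ                    124.9681       448.4556       2,157.4222
P = 124.9681.
Convexity = Σ t(t+1)·PV / [P·(1+y)²] = 2,157.4222 / (124.9681 × 1.060900) = 16.27278.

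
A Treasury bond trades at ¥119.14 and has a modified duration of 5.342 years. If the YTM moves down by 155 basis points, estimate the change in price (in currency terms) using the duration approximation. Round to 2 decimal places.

Duration approximation: ΔP/P ≈ -D_mod · Δy = -5.342 × (-0.0155) = +0.082801.
ΔP ≈ 119.14 × (+0.082801) = +9.86491114.

+¥9.86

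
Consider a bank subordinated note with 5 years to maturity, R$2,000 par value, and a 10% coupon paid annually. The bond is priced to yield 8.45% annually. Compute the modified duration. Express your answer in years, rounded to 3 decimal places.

Periodic yield y = 0.0845. First find Macaulay duration:
  t   CF        PV=CF/(1+0.0845)^t    t·PV
  1       200.00       184.4168       184.4168
  2       200.00       170.0477       340.0955
  3       200.00       156.7983       470.3949
  4       200.00       144.5812       578.3247
  5     2,200.00     1,466.4758     7,332.3790
  Σ                  2,122.3198     8,905.6109
P = 2,122.3198; Macaulay duration = 8,905.6109 / 2,122.3198 = 4.19617 years.
Modified duration = D_Mac / (1 + y) = 4.19617 / 1.0845 = 3.86922 years.

3.869 years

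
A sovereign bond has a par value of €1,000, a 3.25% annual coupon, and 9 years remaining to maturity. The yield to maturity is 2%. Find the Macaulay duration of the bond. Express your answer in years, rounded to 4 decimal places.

8.0054 years

Periodic yield y = 0.02. Discount each cash flow and weight by its year:
  t   CF        PV=CF/(1+0.02)^t    t·PV
  1        32.50        31.8627        31.8627
  2        32.50        31.2380        62.4760
  3        32.50        30.6255        91.8764
  4        32.50        30.0250       120.0999
  5        32.50        29.4363       147.1813
  6        32.50        28.8591       173.1544
  7        32.50        28.2932       198.0524
  8        32.50        27.7384       221.9075
  9     1,032.50       863.9498     7,775.5483
  Σ                  1,102.0280     8,822.1590
Price P = Σ PV = 1,102.0280.
Macaulay duration = Σ(t·PV) / P = 8,822.1590 / 1,102.0280 = 8.00539 years.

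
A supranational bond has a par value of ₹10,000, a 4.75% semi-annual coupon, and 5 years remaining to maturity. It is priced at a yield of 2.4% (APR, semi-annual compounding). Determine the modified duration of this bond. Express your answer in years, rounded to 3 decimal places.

Periodic yield y = 0.012. First find Macaulay duration:
  t   CF        PV=CF/(1+0.012)^t    t·PV
  1       237.50       234.6838       234.6838
  2       237.50       231.9010       463.8020
  3       237.50       229.1512       687.4535
  4       237.50       226.4340       905.7358
  5       237.50       223.7490     1,118.7449
  6       237.50       221.0958     1,326.5749
  7       237.50       218.4741     1,529.3189
  8       237.50       215.8835     1,727.0683
  9       237.50       213.3236     1,919.9128
  10   10,237.50     9,086.3359    90,863.3594
  Σ                 11,101.0320   100,776.6544
P = 11,101.0320; Macaulay duration = 100,776.6544 / 11,101.0320 = 9.07813 half-year periods = 4.53907 years.
Modified duration = D_Mac / (1 + y) = 4.53907 / 1.012 = 4.48524 years.

4.485 years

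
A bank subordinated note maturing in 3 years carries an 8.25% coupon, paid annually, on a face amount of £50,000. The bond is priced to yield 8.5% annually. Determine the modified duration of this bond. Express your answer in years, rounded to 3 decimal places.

2.559 years

Periodic yield y = 0.085. First find Macaulay duration:
  t   CF        PV=CF/(1+0.085)^t    t·PV
  1     4,125.00     3,801.8433     3,801.8433
  2     4,125.00     3,504.0031     7,008.0061
  3    54,125.00    42,374.9008   127,124.7025
  Σ                 49,680.7472   137,934.5519
P = 49,680.7472; Macaulay duration = 137,934.5519 / 49,680.7472 = 2.77642 years.
Modified duration = D_Mac / (1 + y) = 2.77642 / 1.085 = 2.55891 years.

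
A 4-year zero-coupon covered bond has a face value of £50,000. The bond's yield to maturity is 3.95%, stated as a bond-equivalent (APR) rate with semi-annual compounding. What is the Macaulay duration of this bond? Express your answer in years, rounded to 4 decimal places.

4.0000 years

A zero-coupon bond has a single cash flow at maturity, so its Macaulay duration equals its maturity: 4 years.
(Equivalently: 8 semi-annual periods ÷ 2 = 4 years.)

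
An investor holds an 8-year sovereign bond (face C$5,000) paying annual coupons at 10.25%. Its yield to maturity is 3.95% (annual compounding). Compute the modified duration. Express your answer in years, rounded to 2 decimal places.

Periodic yield y = 0.0395. First find Macaulay duration:
  t   CF        PV=CF/(1+0.0395)^t    t·PV
  1       512.50       493.0255       493.0255
  2       512.50       474.2910       948.5820
  3       512.50       456.2684     1,368.8052
  4       512.50       438.9306     1,755.7225
  5       512.50       422.2517     2,111.2585
  6       512.50       406.2065     2,437.2392
  7       512.50       390.7711     2,735.3976
  8     5,512.50     4,043.4554    32,347.6429
  Σ                  7,125.2002    44,197.6734
P = 7,125.2002; Macaulay duration = 44,197.6734 / 7,125.2002 = 6.20301 years.
Modified duration = D_Mac / (1 + y) = 6.20301 / 1.0395 = 5.96730 years.

5.97 years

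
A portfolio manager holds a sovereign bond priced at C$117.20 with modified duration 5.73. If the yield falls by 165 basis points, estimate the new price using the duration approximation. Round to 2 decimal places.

Duration approximation: ΔP/P ≈ -D_mod · Δy = -5.73 × (-0.0165) = +0.094545.
New price ≈ 117.20 × (1 + 0.094545) = 128.280674.

C$128.28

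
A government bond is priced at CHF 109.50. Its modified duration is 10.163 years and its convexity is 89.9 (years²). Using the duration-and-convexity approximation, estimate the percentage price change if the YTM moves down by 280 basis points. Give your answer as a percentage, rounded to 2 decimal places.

+31.98%

Duration effect: -D_mod·Δy = -10.163 × (-0.028) = +0.284564
Convexity effect: ½·C·(Δy)² = 0.5 × 89.9 × (-0.028)² = +0.0352408
ΔP/P ≈ +0.284564 + 0.0352408 = +0.3198048
= +31.98048%.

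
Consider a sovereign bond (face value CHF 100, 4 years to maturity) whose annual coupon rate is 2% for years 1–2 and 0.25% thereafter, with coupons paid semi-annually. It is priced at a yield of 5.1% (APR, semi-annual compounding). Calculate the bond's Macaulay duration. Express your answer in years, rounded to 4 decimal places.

3.8753 years

Periodic yield y = 0.0255. Discount each cash flow and weight by its period:
  t   CF        PV=CF/(1+0.0255)^t    t·PV
  1        1.000         0.9751         0.9751
  2        1.000         0.9509         1.9018
  3        1.000         0.9272         2.7817
  4        1.000         0.9042         3.6167
  5        0.125         0.1102         0.5511
  6        0.125         0.1075         0.6448
  7        0.125         0.1048         0.7336
  8      100.125        81.8573       654.8581
  Σ                     85.9372       666.0630
Price P = Σ PV = 85.9372.
Macaulay duration = Σ(t·PV) / P = 666.0630 / 85.9372 = 7.75058 half-year periods.
In years: 7.75058 / 2 = 3.87529 years.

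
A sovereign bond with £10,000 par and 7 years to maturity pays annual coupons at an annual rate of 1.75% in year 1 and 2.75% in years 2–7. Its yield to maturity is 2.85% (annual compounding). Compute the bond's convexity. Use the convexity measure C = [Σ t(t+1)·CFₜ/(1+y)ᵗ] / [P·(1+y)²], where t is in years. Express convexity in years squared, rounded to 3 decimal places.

47.980

With y = 0.0285:
  t   CF        PV=CF/(1+0.0285)^t    t·PV        t(t+1)·PV
  1       175.00       170.1507       170.1507         340.3014
  2       275.00       259.9705       519.9410       1,559.8231
  3       275.00       252.7667       758.3000       3,033.2000
  4       275.00       245.7624       983.0498       4,915.2488
  5       275.00       238.9523     1,194.7615       7,168.5690
  6       275.00       232.3309     1,393.9852       9,757.8965
  7    10,275.00     8,440.1810    59,081.2667     472,650.1340
  Σ                  9,840.1145    64,101.4550     499,425.1728
P = 9,840.1145.
Convexity = Σ t(t+1)·PV / [P·(1+y)²] = 499,425.1728 / (9,840.1145 × 1.057812) = 47.98016.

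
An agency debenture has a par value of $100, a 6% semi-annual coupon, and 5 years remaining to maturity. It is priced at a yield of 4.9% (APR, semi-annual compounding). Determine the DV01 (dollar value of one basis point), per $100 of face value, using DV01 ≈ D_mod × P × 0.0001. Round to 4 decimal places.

Periodic yield y = 0.0245.
  t   CF        PV=CF/(1+0.0245)^t    t·PV
  1         3.00         2.9283         2.9283
  2         3.00         2.8582         5.7165
  3         3.00         2.7899         8.3696
  4         3.00         2.7232        10.8926
  5         3.00         2.6580        13.2902
  6         3.00         2.5945        15.5668
  7         3.00         2.5324        17.7270
  8         3.00         2.4719        19.7750
  9         3.00         2.4128        21.7148
  10      103.00        80.8570       808.5700
  Σ                    104.8261       924.5508
P = 104.8261; D_Mac = 8.81985 half-year periods = 4.40993 yrs; D_mod = 4.30447 yrs.
DV01 ≈ 4.30447 × 104.8261 × 0.0001 = 0.045122.

$0.0451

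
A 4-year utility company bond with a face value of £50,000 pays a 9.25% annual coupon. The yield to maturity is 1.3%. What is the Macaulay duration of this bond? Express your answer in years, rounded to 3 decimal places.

3.585 years

Periodic yield y = 0.013. Discount each cash flow and weight by its year:
  t   CF        PV=CF/(1+0.013)^t    t·PV
  1     4,625.00     4,565.6466     4,565.6466
  2     4,625.00     4,507.0549     9,014.1098
  3     4,625.00     4,449.2151    13,347.6453
  4    54,625.00    51,874.4695   207,497.8781
  Σ                 65,396.3861   234,425.2797
Price P = Σ PV = 65,396.3861.
Macaulay duration = Σ(t·PV) / P = 234,425.2797 / 65,396.3861 = 3.58468 years.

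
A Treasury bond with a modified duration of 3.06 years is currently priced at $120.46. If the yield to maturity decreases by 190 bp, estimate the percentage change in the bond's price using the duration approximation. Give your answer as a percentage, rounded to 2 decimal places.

Duration approximation: ΔP/P ≈ -D_mod · Δy = -3.06 × (-0.019) = +0.058140.
As a percentage: +5.8140%.

+5.81%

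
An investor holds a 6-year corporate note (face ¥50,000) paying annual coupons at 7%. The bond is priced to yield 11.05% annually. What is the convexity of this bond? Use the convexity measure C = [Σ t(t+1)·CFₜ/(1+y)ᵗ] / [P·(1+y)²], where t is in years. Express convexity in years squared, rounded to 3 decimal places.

With y = 0.1105:
  t   CF        PV=CF/(1+0.1105)^t    t·PV        t(t+1)·PV
  1     3,500.00     3,151.7335     3,151.7335       6,303.4669
  2     3,500.00     2,838.1211     5,676.2421      17,028.7264
  3     3,500.00     2,555.7146     7,667.1438      30,668.5753
  4     3,500.00     2,301.4089     9,205.6357      46,028.1785
  5     3,500.00     2,072.4079    10,362.0393      62,172.2357
  6    53,500.00    28,526.1003   171,156.6017   1,198,096.2121
  Σ                 41,445.4862   207,219.3961   1,360,297.3950
P = 41,445.4862.
Convexity = Σ t(t+1)·PV / [P·(1+y)²] = 1,360,297.3950 / (41,445.4862 × 1.233210) = 26.61457.

26.615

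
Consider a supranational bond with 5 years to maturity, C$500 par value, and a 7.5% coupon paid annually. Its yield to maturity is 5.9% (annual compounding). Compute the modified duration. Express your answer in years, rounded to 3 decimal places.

4.129 years

Periodic yield y = 0.059. First find Macaulay duration:
  t   CF        PV=CF/(1+0.059)^t    t·PV
  1        37.50        35.4108        35.4108
  2        37.50        33.4379        66.8759
  3        37.50        31.5750        94.7250
  4        37.50        29.8159       119.2635
  5       537.50       403.5512     2,017.7561
  Σ                    533.7908     2,334.0312
P = 533.7908; Macaulay duration = 2,334.0312 / 533.7908 = 4.37256 years.
Modified duration = D_Mac / (1 + y) = 4.37256 / 1.059 = 4.12895 years.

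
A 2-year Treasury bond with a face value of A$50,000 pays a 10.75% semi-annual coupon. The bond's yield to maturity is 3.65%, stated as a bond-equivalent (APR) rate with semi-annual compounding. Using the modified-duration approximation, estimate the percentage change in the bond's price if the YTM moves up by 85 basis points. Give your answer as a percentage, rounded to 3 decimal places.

-1.555%

Periodic yield y = 0.01825. Modified duration first:
  t   CF        PV=CF/(1+0.01825)^t    t·PV
  1     2,687.50     2,639.3322     2,639.3322
  2     2,687.50     2,592.0277     5,184.0554
  3     2,687.50     2,545.5710     7,636.7130
  4    52,687.50    49,010.5884   196,042.3538
  Σ                 56,787.5193   211,502.4544
P = 56,787.5193; D_Mac = 3.72445 half-year periods = 1.86223 yrs; D_mod = 1.86223/(1+0.01825) = 1.82885 yrs.
ΔP/P ≈ -D_mod · Δy = -1.82885 × (+0.0085) = -0.015545 = -1.5545%.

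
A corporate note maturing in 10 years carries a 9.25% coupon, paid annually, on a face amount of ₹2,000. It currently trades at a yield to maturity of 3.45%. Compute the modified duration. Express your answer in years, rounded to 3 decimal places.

7.265 years

Periodic yield y = 0.0345. First find Macaulay duration:
  t   CF        PV=CF/(1+0.0345)^t    t·PV
  1       185.00       178.8304       178.8304
  2       185.00       172.8665       345.7329
  3       185.00       167.1015       501.3044
  4       185.00       161.5287       646.1149
  5       185.00       156.1418       780.7091
  6       185.00       150.9346       905.6075
  7       185.00       145.9010     1,021.3070
  8       185.00       141.0353     1,128.2822
  9       185.00       136.3318     1,226.9865
  10    2,185.00     1,556.4906    15,564.9056
  Σ                  2,967.1621    22,299.7805
P = 2,967.1621; Macaulay duration = 22,299.7805 / 2,967.1621 = 7.51552 years.
Modified duration = D_Mac / (1 + y) = 7.51552 / 1.0345 = 7.26489 years.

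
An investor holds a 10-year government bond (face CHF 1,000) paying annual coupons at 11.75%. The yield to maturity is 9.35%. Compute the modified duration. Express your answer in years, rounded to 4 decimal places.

6.0624 years

Periodic yield y = 0.0935. First find Macaulay duration:
  t   CF        PV=CF/(1+0.0935)^t    t·PV
  1       117.50       107.4531       107.4531
  2       117.50        98.2653       196.5306
  3       117.50        89.8631       269.5894
  4       117.50        82.1794       328.7174
  5       117.50        75.1526       375.7629
  6       117.50        68.7266       412.3599
  7       117.50        62.8502       439.9511
  8       117.50        57.4761       459.8091
  9       117.50        52.5616       473.0546
  10    1,117.50       457.1510     4,571.5098
  Σ                  1,151.6791     7,634.7380
P = 1,151.6791; Macaulay duration = 7,634.7380 / 1,151.6791 = 6.62922 years.
Modified duration = D_Mac / (1 + y) = 6.62922 / 1.0935 = 6.06239 years.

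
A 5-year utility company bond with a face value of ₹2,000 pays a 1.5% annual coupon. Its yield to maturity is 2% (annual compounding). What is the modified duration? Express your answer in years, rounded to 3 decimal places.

4.757 years

Periodic yield y = 0.02. First find Macaulay duration:
  t   CF        PV=CF/(1+0.02)^t    t·PV
  1        30.00        29.4118        29.4118
  2        30.00        28.8351        57.6701
  3        30.00        28.2697        84.8090
  4        30.00        27.7154       110.8615
  5     2,030.00     1,838.6335     9,193.1677
  Σ                  1,952.8654     9,475.9201
P = 1,952.8654; Macaulay duration = 9,475.9201 / 1,952.8654 = 4.85232 years.
Modified duration = D_Mac / (1 + y) = 4.85232 / 1.02 = 4.75717 years.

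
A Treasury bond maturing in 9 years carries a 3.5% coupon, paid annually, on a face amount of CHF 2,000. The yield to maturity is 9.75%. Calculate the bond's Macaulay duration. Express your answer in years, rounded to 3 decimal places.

7.524 years

Periodic yield y = 0.0975. Discount each cash flow and weight by its year:
  t   CF        PV=CF/(1+0.0975)^t    t·PV
  1        70.00        63.7813        63.7813
  2        70.00        58.1151       116.2302
  3        70.00        52.9523       158.8568
  4        70.00        48.2481       192.9923
  5        70.00        43.9618       219.8090
  6        70.00        40.0563       240.3378
  7        70.00        36.4978       255.4844
  8        70.00        33.2554       266.0430
  9     2,070.00       896.0445     8,064.4006
  Σ                  1,272.9125     9,577.9353
Price P = Σ PV = 1,272.9125.
Macaulay duration = Σ(t·PV) / P = 9,577.9353 / 1,272.9125 = 7.52443 years.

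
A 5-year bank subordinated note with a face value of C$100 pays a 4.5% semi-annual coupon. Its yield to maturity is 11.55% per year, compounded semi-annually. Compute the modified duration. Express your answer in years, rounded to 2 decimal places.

Periodic yield y = 0.05775. First find Macaulay duration:
  t   CF        PV=CF/(1+0.05775)^t    t·PV
  1         2.25         2.1272         2.1272
  2         2.25         2.0110         4.0220
  3         2.25         1.9012         5.7037
  4         2.25         1.7974         7.1897
  5         2.25         1.6993         8.4964
  6         2.25         1.6065         9.6391
  7         2.25         1.5188        10.6316
  8         2.25         1.4359        11.4870
  9         2.25         1.3575        12.2174
  10      102.25        58.3221       583.2208
  Σ                     73.7769       654.7349
P = 73.7769; Macaulay duration = 654.7349 / 73.7769 = 8.87453 half-year periods = 4.43726 years.
Modified duration = D_Mac / (1 + y) = 4.43726 / 1.05775 = 4.19500 years.

4.20 years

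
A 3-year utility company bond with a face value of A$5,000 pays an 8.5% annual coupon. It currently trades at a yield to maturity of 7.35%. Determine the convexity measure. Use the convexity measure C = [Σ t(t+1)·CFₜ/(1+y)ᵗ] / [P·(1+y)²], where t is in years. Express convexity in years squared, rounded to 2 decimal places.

9.37

With y = 0.0735:
  t   CF        PV=CF/(1+0.0735)^t    t·PV        t(t+1)·PV
  1       425.00       395.9013       395.9013         791.8025
  2       425.00       368.7948       737.5897       2,212.7690
  3     5,425.00     4,385.2423    13,155.7269      52,622.9078
  Σ                  5,149.9384    14,289.2179      55,627.4793
P = 5,149.9384.
Convexity = Σ t(t+1)·PV / [P·(1+y)²] = 55,627.4793 / (5,149.9384 × 1.152402) = 9.37310.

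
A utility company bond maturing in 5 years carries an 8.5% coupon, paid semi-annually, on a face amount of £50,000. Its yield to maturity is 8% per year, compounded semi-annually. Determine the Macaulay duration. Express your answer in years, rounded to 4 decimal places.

4.1853 years

Periodic yield y = 0.04. Discount each cash flow and weight by its period:
  t   CF        PV=CF/(1+0.04)^t    t·PV
  1     2,125.00     2,043.2692     2,043.2692
  2     2,125.00     1,964.6820     3,929.3639
  3     2,125.00     1,889.1173     5,667.3518
  4     2,125.00     1,816.4589     7,265.8356
  5     2,125.00     1,746.5951     8,732.9755
  6     2,125.00     1,679.4184    10,076.5102
  7     2,125.00     1,614.8254    11,303.7775
  8     2,125.00     1,552.7167    12,421.7335
  9     2,125.00     1,492.9968    13,436.9713
  10   52,125.00    35,213.7823   352,137.8230
  Σ                 51,013.8620   427,015.6115
Price P = Σ PV = 51,013.8620.
Macaulay duration = Σ(t·PV) / P = 427,015.6115 / 51,013.8620 = 8.37058 half-year periods.
In years: 8.37058 / 2 = 4.18529 years.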